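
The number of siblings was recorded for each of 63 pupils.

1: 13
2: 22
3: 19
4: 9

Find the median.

Cumulative frequencies: 13, 35, 54, 63
n = 63, so the median is the value in position (n+1)/2 = 32.
Position 32 falls at value 2.

2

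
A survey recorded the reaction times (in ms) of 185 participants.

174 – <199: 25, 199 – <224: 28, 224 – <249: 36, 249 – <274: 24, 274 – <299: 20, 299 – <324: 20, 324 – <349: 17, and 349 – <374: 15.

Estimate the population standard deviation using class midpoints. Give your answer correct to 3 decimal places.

Midpoints: 186.5, 211.5, 236.5, 261.5, 286.5, 311.5, 336.5, 361.5
n = 185, Σfm = 48477.5, mean = 262.0405
Σfm² = 13244266.25
Σf(m − x̄)² = Σfm² − (Σfm)²/n = 13244266.25 − 48477.5²/185 = 541195.9459
Population variance = 541195.9459 / 185 = 2925.3835
Standard deviation = √2925.3835 = 54.0868

54.087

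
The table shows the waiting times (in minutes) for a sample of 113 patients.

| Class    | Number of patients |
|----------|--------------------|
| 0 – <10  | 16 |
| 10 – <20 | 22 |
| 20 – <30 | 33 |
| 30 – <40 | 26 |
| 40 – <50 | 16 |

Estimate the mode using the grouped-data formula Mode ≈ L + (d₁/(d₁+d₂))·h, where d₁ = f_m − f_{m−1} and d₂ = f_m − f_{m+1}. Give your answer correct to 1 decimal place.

Modal class: 20 – <30 (highest frequency 33).
d₁ = 33 − 22 = 11, d₂ = 33 − 26 = 7
Mode ≈ 20 + (11/(11+7)) × 10 = 20 + 6.1111 = 26.1111

26.1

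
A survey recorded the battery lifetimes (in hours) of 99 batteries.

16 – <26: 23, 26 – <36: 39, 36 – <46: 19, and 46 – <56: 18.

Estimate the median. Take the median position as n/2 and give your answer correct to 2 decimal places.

Cumulative frequencies: 23, 62, 81, 99
n = 99; position = n/2 = 49.5.
This falls in the class 26 – <36: L = 26, F = 23, f = 39, h = 10.
Median ≈ 26 + ((49.5 − 23) / 39) × 10 = 32.7949

32.79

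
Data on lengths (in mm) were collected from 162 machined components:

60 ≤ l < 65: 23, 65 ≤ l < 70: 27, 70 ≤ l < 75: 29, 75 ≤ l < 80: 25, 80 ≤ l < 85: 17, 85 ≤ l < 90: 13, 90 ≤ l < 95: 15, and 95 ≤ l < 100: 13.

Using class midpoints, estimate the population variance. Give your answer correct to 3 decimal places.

Midpoints: 62.5, 67.5, 72.5, 77.5, 82.5, 87.5, 92.5, 97.5
n = 162, Σfm = 12495, mean = 77.1296
Σfm² = 982612.5
Σf(m − x̄)² = Σfm² − (Σfm)²/n = 982612.5 − 12495²/162 = 18877.7778
Population variance = 18877.7778 / 162 = 116.5295

116.529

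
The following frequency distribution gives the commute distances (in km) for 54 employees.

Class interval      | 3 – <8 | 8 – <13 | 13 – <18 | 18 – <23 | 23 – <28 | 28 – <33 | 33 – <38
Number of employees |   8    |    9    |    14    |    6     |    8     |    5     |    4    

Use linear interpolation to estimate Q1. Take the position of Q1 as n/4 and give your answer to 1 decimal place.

Cumulative frequencies: 8, 17, 31, 37, 45, 50, 54
n = 54; position = n/4 = 13.5.
This falls in the class 8 – <13: L = 8, F = 8, f = 9, h = 5.
Lower quartile ≈ 8 + ((13.5 − 8) / 9) × 5 = 11.0556

11.1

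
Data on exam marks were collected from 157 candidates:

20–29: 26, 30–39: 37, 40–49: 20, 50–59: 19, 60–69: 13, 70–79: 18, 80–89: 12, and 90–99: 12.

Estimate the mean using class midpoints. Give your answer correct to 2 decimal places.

Midpoints: 24.5, 34.5, 44.5, 54.5, 64.5, 74.5, 84.5, 94.5
Σfm = 26×24.5 + 37×34.5 + 20×44.5 + 19×54.5 + 13×64.5 + 18×74.5 + 12×84.5 + 12×94.5 = 8166.5
n = Σf = 157
Mean = 8166.5 / 157 = 52.0159

52.02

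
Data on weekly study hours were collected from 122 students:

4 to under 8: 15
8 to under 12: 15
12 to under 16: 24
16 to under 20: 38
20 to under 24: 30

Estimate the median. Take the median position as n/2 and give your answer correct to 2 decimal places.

Cumulative frequencies: 15, 30, 54, 92, 122
n = 122; position = n/2 = 61.
This falls in the class 16 to under 20: L = 16, F = 54, f = 38, h = 4.
Median ≈ 16 + ((61 − 54) / 38) × 4 = 16.7368

16.74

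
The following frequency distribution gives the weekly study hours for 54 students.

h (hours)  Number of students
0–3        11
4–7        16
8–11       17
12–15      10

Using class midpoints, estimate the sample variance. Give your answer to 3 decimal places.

Midpoints: 1.5, 5.5, 9.5, 13.5
n = 54, Σfm = 401, mean = 7.4259
Σfm² = 3865.5
Σf(m − x̄)² = Σfm² − (Σfm)²/n = 3865.5 − 401²/54 = 887.7037
Sample variance = 887.7037 / 53 = 16.7491

16.749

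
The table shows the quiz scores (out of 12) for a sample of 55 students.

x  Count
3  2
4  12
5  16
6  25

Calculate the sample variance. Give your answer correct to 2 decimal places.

Values: 3, 4, 5, 6
n = 55, Σfx = 284, mean = 5.1636
Σfx² = 1510
Σf(x − x̄)² = Σfx² − (Σfx)²/n = 1510 − 284²/55 = 43.5273
Sample variance = 43.5273 / 54 = 0.8061

0.81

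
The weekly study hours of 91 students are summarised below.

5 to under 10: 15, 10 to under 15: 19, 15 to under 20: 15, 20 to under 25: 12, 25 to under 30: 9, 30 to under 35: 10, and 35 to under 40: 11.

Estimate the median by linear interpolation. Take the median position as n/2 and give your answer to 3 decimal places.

Cumulative frequencies: 15, 34, 49, 61, 70, 80, 91
n = 91; position = n/2 = 45.5.
This falls in the class 15 to under 20: L = 15, F = 34, f = 15, h = 5.
Median ≈ 15 + ((45.5 − 34) / 15) × 5 = 18.8333

18.833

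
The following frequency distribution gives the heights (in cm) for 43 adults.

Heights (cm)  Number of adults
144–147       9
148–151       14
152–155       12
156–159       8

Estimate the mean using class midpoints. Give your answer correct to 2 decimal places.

151.27

Midpoints: 145.5, 149.5, 153.5, 157.5
Σfm = 9×145.5 + 14×149.5 + 12×153.5 + 8×157.5 = 6504.5
n = Σf = 43
Mean = 6504.5 / 43 = 151.2674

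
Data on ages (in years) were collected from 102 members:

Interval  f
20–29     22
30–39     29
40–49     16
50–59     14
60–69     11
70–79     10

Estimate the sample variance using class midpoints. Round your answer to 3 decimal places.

Midpoints: 24.5, 34.5, 44.5, 54.5, 64.5, 74.5
n = 102, Σfm = 4469, mean = 43.8137
Σfm² = 222255.5
Σf(m − x̄)² = Σfm² − (Σfm)²/n = 222255.5 − 4469²/102 = 26451.9608
Sample variance = 26451.9608 / 101 = 261.9006

261.901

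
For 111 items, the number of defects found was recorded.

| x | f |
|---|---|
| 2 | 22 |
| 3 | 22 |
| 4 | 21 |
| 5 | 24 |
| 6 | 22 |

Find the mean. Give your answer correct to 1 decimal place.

4.0

Values: 2, 3, 4, 5, 6
Σfx = 22×2 + 22×3 + 21×4 + 24×5 + 22×6 = 446
n = Σf = 111
Mean = 446 / 111 = 4.0180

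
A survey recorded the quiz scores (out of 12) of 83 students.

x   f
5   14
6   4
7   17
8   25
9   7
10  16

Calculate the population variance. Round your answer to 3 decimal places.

Values: 5, 6, 7, 8, 9, 10
n = 83, Σfx = 636, mean = 7.6627
Σfx² = 5094
Σf(x − x̄)² = Σfx² − (Σfx)²/n = 5094 − 636²/83 = 220.5542
Population variance = 220.5542 / 83 = 2.6573

2.657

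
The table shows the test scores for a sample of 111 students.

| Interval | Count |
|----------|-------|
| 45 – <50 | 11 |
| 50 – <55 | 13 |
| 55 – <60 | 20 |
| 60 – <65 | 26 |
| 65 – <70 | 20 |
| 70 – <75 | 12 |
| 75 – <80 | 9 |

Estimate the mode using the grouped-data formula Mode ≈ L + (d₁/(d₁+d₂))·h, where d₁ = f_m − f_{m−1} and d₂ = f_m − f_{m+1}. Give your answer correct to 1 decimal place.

62.5

Modal class: 60 – <65 (highest frequency 26).
d₁ = 26 − 20 = 6, d₂ = 26 − 20 = 6
Mode ≈ 60 + (6/(6+6)) × 5 = 60 + 2.5000 = 62.5000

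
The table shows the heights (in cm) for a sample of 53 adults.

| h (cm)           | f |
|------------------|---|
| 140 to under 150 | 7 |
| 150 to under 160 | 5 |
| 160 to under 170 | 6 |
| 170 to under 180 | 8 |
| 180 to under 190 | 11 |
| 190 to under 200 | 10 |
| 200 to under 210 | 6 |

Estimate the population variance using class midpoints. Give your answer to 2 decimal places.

360.91

Midpoints: 145, 155, 165, 175, 185, 195, 205
n = 53, Σfm = 9395, mean = 177.2642
Σfm² = 1684525
Σf(m − x̄)² = Σfm² − (Σfm)²/n = 1684525 − 9395²/53 = 19128.3019
Population variance = 19128.3019 / 53 = 360.9114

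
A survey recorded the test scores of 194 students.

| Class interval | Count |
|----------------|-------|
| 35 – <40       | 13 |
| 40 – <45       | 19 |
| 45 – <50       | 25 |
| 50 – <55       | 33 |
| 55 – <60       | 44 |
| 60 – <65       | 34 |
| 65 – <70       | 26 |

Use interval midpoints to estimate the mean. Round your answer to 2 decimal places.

54.77

Midpoints: 37.5, 42.5, 47.5, 52.5, 57.5, 62.5, 67.5
Σfm = 13×37.5 + 19×42.5 + 25×47.5 + 33×52.5 + 44×57.5 + 34×62.5 + 26×67.5 = 10625
n = Σf = 194
Mean = 10625 / 194 = 54.7680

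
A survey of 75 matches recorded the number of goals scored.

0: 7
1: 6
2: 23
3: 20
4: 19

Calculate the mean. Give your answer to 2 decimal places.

Values: 0, 1, 2, 3, 4
Σfx = 7×0 + 6×1 + 23×2 + 20×3 + 19×4 = 188
n = Σf = 75
Mean = 188 / 75 = 2.5067

2.51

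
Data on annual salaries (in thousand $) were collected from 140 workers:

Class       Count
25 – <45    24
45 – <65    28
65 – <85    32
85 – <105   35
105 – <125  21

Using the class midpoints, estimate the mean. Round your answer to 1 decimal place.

75.1

Midpoints: 35, 55, 75, 95, 115
Σfm = 24×35 + 28×55 + 32×75 + 35×95 + 21×115 = 10520
n = Σf = 140
Mean = 10520 / 140 = 75.1429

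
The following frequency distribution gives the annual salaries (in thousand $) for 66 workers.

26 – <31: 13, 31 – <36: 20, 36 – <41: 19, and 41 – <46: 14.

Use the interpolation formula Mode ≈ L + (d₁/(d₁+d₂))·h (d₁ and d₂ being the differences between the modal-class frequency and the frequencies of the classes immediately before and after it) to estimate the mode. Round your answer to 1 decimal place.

35.4

Modal class: 31 – <36 (highest frequency 20).
d₁ = 20 − 13 = 7, d₂ = 20 − 19 = 1
Mode ≈ 31 + (7/(7+1)) × 5 = 31 + 4.3750 = 35.3750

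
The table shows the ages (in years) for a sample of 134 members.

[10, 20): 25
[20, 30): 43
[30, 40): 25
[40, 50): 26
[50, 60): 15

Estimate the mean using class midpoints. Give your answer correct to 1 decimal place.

32.2

Midpoints: 15, 25, 35, 45, 55
Σfm = 25×15 + 43×25 + 25×35 + 26×45 + 15×55 = 4320
n = Σf = 134
Mean = 4320 / 134 = 32.2388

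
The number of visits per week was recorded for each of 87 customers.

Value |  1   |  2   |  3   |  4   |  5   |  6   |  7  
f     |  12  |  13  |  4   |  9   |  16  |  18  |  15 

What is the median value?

5

Cumulative frequencies: 12, 25, 29, 38, 54, 72, 87
n = 87, so the median is the value in position (n+1)/2 = 44.
Position 44 falls at value 5.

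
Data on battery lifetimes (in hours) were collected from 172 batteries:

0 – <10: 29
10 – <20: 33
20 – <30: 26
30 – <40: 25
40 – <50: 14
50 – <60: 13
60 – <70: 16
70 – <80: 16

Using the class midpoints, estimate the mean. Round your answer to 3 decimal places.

Midpoints: 5, 15, 25, 35, 45, 55, 65, 75
Σfm = 29×5 + 33×15 + 26×25 + 25×35 + 14×45 + 13×55 + 16×65 + 16×75 = 5750
n = Σf = 172
Mean = 5750 / 172 = 33.4302

33.430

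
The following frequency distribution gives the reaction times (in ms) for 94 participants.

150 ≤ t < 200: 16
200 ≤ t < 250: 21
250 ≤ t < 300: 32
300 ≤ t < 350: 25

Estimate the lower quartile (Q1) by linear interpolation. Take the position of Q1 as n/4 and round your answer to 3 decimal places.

Cumulative frequencies: 16, 37, 69, 94
n = 94; position = n/4 = 23.5.
This falls in the class 200 ≤ t < 250: L = 200, F = 16, f = 21, h = 50.
Lower quartile ≈ 200 + ((23.5 − 16) / 21) × 50 = 217.8571

217.857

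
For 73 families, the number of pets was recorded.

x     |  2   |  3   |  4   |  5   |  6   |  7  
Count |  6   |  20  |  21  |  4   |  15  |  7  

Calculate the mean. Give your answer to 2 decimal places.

4.32

Values: 2, 3, 4, 5, 6, 7
Σfx = 6×2 + 20×3 + 21×4 + 4×5 + 15×6 + 7×7 = 315
n = Σf = 73
Mean = 315 / 73 = 4.3151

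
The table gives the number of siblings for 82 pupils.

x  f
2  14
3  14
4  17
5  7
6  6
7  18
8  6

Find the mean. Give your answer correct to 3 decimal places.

Values: 2, 3, 4, 5, 6, 7, 8
Σfx = 14×2 + 14×3 + 17×4 + 7×5 + 6×6 + 18×7 + 6×8 = 383
n = Σf = 82
Mean = 383 / 82 = 4.6707

4.671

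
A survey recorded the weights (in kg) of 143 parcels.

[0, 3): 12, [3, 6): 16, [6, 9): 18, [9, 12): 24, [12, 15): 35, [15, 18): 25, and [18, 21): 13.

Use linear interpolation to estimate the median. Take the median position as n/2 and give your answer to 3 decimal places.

12.129

Cumulative frequencies: 12, 28, 46, 70, 105, 130, 143
n = 143; position = n/2 = 71.5.
This falls in the class [12, 15): L = 12, F = 70, f = 35, h = 3.
Median ≈ 12 + ((71.5 − 70) / 35) × 3 = 12.1286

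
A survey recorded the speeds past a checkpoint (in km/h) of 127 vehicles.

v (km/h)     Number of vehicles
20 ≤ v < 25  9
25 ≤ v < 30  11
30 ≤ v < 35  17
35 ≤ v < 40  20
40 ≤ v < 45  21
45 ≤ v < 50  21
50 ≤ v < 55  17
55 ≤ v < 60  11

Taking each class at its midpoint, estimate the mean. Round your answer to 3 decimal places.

41.122

Midpoints: 22.5, 27.5, 32.5, 37.5, 42.5, 47.5, 52.5, 57.5
Σfm = 9×22.5 + 11×27.5 + 17×32.5 + 20×37.5 + 21×42.5 + 21×47.5 + 17×52.5 + 11×57.5 = 5222.5
n = Σf = 127
Mean = 5222.5 / 127 = 41.1220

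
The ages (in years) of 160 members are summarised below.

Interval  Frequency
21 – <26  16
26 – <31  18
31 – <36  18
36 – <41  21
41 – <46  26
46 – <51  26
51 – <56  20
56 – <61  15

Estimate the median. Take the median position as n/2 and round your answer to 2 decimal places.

42.35

Cumulative frequencies: 16, 34, 52, 73, 99, 125, 145, 160
n = 160; position = n/2 = 80.
This falls in the class 41 – <46: L = 41, F = 73, f = 26, h = 5.
Median ≈ 41 + ((80 − 73) / 26) × 5 = 42.3462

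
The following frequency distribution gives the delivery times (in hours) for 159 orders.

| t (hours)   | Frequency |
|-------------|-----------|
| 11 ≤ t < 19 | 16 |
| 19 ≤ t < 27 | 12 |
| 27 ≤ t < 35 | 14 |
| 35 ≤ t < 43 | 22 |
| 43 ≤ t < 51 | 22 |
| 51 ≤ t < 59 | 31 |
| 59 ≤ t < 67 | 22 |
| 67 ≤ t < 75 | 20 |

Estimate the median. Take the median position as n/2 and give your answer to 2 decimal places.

Cumulative frequencies: 16, 28, 42, 64, 86, 117, 139, 159
n = 159; position = n/2 = 79.5.
This falls in the class 43 ≤ t < 51: L = 43, F = 64, f = 22, h = 8.
Median ≈ 43 + ((79.5 − 64) / 22) × 8 = 48.6364

48.64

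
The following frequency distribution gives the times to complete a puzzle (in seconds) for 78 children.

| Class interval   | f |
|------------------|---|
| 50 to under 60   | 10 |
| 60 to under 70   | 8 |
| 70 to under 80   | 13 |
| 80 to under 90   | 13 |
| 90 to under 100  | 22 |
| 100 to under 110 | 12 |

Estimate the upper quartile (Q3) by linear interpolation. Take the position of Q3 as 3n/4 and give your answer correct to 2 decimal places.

Cumulative frequencies: 10, 18, 31, 44, 66, 78
n = 78; position = 3n/4 = 58.5.
This falls in the class 90 to under 100: L = 90, F = 44, f = 22, h = 10.
Upper quartile ≈ 90 + ((58.5 − 44) / 22) × 10 = 96.5909

96.59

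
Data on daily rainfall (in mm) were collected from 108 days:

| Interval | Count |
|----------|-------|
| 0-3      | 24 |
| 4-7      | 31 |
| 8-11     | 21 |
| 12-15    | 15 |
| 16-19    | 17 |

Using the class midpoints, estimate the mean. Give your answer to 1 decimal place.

Midpoints: 1.5, 5.5, 9.5, 13.5, 17.5
Σfm = 24×1.5 + 31×5.5 + 21×9.5 + 15×13.5 + 17×17.5 = 906
n = Σf = 108
Mean = 906 / 108 = 8.3889

8.4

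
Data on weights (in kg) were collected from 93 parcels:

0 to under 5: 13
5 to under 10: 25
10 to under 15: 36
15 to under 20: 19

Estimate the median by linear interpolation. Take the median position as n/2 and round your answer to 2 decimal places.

Cumulative frequencies: 13, 38, 74, 93
n = 93; position = n/2 = 46.5.
This falls in the class 10 to under 15: L = 10, F = 38, f = 36, h = 5.
Median ≈ 10 + ((46.5 − 38) / 36) × 5 = 11.1806

11.18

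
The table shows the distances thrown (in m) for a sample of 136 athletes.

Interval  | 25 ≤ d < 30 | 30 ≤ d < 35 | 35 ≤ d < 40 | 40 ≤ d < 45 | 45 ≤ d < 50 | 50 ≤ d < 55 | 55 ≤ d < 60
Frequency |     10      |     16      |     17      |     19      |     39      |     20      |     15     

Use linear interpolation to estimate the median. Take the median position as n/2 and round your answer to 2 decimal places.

Cumulative frequencies: 10, 26, 43, 62, 101, 121, 136
n = 136; position = n/2 = 68.
This falls in the class 45 ≤ d < 50: L = 45, F = 62, f = 39, h = 5.
Median ≈ 45 + ((68 − 62) / 39) × 5 = 45.7692

45.77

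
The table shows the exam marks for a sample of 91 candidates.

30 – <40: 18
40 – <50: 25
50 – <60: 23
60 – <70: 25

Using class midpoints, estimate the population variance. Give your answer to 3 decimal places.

Midpoints: 35, 45, 55, 65
n = 91, Σfm = 4645, mean = 51.0440
Σfm² = 247875
Σf(m − x̄)² = Σfm² − (Σfm)²/n = 247875 − 4645²/91 = 10775.8242
Population variance = 10775.8242 / 91 = 118.4157

118.416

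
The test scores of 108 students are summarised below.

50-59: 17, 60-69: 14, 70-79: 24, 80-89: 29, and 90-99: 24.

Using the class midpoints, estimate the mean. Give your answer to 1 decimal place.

Midpoints: 54.5, 64.5, 74.5, 84.5, 94.5
Σfm = 17×54.5 + 14×64.5 + 24×74.5 + 29×84.5 + 24×94.5 = 8336
n = Σf = 108
Mean = 8336 / 108 = 77.1852

77.2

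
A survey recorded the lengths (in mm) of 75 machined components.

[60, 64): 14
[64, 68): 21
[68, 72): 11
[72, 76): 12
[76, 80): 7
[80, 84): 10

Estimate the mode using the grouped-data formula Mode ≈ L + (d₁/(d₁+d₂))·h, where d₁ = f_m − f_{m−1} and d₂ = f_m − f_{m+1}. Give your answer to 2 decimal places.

65.65

Modal class: [64, 68) (highest frequency 21).
d₁ = 21 − 14 = 7, d₂ = 21 − 11 = 10
Mode ≈ 64 + (7/(7+10)) × 4 = 64 + 1.6471 = 65.6471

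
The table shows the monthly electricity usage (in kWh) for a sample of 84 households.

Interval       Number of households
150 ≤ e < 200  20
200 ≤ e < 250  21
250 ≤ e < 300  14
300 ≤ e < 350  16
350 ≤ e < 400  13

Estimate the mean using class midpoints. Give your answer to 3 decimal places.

Midpoints: 175, 225, 275, 325, 375
Σfm = 20×175 + 21×225 + 14×275 + 16×325 + 13×375 = 22150
n = Σf = 84
Mean = 22150 / 84 = 263.6905

263.690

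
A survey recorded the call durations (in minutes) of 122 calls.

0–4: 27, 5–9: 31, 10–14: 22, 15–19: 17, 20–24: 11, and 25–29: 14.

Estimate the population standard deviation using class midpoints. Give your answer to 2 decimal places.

Midpoints: 2, 7, 12, 17, 22, 27
n = 122, Σfm = 1444, mean = 11.8361
Σfm² = 25238
Σf(m − x̄)² = Σfm² − (Σfm)²/n = 25238 − 1444²/122 = 8146.7213
Population variance = 8146.7213 / 122 = 66.7764
Standard deviation = √66.7764 = 8.1717

8.17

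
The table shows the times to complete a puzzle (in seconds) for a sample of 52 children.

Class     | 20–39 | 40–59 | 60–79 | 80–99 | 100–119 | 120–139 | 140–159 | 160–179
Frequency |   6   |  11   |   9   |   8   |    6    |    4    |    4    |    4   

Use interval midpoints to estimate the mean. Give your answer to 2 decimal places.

86.81

Midpoints: 29.5, 49.5, 69.5, 89.5, 109.5, 129.5, 149.5, 169.5
Σfm = 6×29.5 + 11×49.5 + 9×69.5 + 8×89.5 + 6×109.5 + 4×129.5 + 4×149.5 + 4×169.5 = 4514
n = Σf = 52
Mean = 4514 / 52 = 86.8077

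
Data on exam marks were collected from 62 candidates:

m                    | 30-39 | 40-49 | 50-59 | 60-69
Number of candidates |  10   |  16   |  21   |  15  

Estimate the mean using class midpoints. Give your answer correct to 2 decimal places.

Midpoints: 34.5, 44.5, 54.5, 64.5
Σfm = 10×34.5 + 16×44.5 + 21×54.5 + 15×64.5 = 3169
n = Σf = 62
Mean = 3169 / 62 = 51.1129

51.11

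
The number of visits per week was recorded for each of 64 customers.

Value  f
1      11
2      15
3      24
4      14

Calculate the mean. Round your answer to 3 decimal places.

Values: 1, 2, 3, 4
Σfx = 11×1 + 15×2 + 24×3 + 14×4 = 169
n = Σf = 64
Mean = 169 / 64 = 2.6406

2.641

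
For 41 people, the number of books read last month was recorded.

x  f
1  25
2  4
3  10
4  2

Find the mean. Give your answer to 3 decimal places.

1.732

Values: 1, 2, 3, 4
Σfx = 25×1 + 4×2 + 10×3 + 2×4 = 71
n = Σf = 41
Mean = 71 / 41 = 1.7317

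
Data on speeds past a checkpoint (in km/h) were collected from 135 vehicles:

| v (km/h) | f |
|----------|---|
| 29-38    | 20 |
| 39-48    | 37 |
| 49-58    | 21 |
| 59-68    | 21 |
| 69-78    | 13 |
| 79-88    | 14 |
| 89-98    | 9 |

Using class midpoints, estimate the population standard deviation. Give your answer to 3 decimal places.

18.113

Midpoints: 33.5, 43.5, 53.5, 63.5, 73.5, 83.5, 93.5
n = 135, Σfm = 7702.5, mean = 57.0556
Σfm² = 483763.75
Σf(m − x̄)² = Σfm² − (Σfm)²/n = 483763.75 − 7702.5²/135 = 44293.3333
Population variance = 44293.3333 / 135 = 328.0988
Standard deviation = √328.0988 = 18.1135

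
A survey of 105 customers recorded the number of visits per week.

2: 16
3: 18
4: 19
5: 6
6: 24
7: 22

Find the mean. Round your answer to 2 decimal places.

4.67

Values: 2, 3, 4, 5, 6, 7
Σfx = 16×2 + 18×3 + 19×4 + 6×5 + 24×6 + 22×7 = 490
n = Σf = 105
Mean = 490 / 105 = 4.6667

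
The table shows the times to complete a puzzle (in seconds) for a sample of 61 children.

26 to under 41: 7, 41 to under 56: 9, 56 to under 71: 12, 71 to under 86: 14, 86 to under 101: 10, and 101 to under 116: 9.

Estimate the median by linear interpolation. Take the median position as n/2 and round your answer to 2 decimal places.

Cumulative frequencies: 7, 16, 28, 42, 52, 61
n = 61; position = n/2 = 30.5.
This falls in the class 71 to under 86: L = 71, F = 28, f = 14, h = 15.
Median ≈ 71 + ((30.5 − 28) / 14) × 15 = 73.6786

73.68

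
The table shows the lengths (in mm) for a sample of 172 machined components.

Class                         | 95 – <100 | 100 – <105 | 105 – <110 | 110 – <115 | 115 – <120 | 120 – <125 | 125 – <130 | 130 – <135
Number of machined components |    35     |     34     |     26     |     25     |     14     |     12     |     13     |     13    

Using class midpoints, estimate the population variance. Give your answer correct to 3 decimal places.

121.441

Midpoints: 97.5, 102.5, 107.5, 112.5, 117.5, 122.5, 127.5, 132.5
n = 172, Σfm = 19000, mean = 110.4651
Σfm² = 2119725
Σf(m − x̄)² = Σfm² − (Σfm)²/n = 2119725 − 19000²/172 = 20887.7907
Population variance = 20887.7907 / 172 = 121.4406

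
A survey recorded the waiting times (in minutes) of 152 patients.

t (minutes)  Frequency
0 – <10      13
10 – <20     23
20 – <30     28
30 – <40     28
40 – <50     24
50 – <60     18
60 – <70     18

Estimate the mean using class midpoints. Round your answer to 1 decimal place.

Midpoints: 5, 15, 25, 35, 45, 55, 65
Σfm = 13×5 + 23×15 + 28×25 + 28×35 + 24×45 + 18×55 + 18×65 = 5330
n = Σf = 152
Mean = 5330 / 152 = 35.0658

35.1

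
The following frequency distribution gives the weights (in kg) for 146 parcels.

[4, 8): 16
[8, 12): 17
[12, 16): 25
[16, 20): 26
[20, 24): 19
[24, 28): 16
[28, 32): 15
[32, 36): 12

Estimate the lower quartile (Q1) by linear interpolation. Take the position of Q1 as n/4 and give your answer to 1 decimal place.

Cumulative frequencies: 16, 33, 58, 84, 103, 119, 134, 146
n = 146; position = n/4 = 36.5.
This falls in the class [12, 16): L = 12, F = 33, f = 25, h = 4.
Lower quartile ≈ 12 + ((36.5 − 33) / 25) × 4 = 12.5600

12.6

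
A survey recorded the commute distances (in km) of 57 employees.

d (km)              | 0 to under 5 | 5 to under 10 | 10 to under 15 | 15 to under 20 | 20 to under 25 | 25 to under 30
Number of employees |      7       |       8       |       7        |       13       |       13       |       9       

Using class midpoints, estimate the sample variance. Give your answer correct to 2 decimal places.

66.09

Midpoints: 2.5, 7.5, 12.5, 17.5, 22.5, 27.5
n = 57, Σfm = 932.5, mean = 16.3596
Σfm² = 18956.25
Σf(m − x̄)² = Σfm² − (Σfm)²/n = 18956.25 − 932.5²/57 = 3700.8772
Sample variance = 3700.8772 / 56 = 66.0871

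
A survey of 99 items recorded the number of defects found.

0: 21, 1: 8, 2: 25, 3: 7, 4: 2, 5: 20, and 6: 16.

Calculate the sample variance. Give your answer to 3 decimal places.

Values: 0, 1, 2, 3, 4, 5, 6
n = 99, Σfx = 283, mean = 2.8586
Σfx² = 1279
Σf(x − x̄)² = Σfx² − (Σfx)²/n = 1279 − 283²/99 = 470.0202
Sample variance = 470.0202 / 98 = 4.7961

4.796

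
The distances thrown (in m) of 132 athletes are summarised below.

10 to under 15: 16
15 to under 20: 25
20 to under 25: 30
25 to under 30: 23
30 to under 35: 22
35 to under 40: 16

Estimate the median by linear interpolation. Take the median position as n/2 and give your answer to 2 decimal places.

Cumulative frequencies: 16, 41, 71, 94, 116, 132
n = 132; position = n/2 = 66.
This falls in the class 20 to under 25: L = 20, F = 41, f = 30, h = 5.
Median ≈ 20 + ((66 − 41) / 30) × 5 = 24.1667

24.17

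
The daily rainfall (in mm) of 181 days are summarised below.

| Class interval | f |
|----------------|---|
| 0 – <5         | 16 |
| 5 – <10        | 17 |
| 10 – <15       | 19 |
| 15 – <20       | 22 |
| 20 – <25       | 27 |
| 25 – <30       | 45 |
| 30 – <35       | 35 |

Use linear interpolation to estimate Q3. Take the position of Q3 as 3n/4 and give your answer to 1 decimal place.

Cumulative frequencies: 16, 33, 52, 74, 101, 146, 181
n = 181; position = 3n/4 = 135.75.
This falls in the class 25 – <30: L = 25, F = 101, f = 45, h = 5.
Upper quartile ≈ 25 + ((135.75 − 101) / 45) × 5 = 28.8611

28.9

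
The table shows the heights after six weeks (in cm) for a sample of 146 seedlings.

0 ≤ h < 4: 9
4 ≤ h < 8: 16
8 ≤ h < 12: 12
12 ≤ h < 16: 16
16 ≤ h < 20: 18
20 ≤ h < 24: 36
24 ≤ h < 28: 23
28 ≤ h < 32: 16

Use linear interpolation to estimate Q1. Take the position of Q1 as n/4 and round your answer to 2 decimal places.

Cumulative frequencies: 9, 25, 37, 53, 71, 107, 130, 146
n = 146; position = n/4 = 36.5.
This falls in the class 8 ≤ h < 12: L = 8, F = 25, f = 12, h = 4.
Lower quartile ≈ 8 + ((36.5 − 25) / 12) × 4 = 11.8333

11.83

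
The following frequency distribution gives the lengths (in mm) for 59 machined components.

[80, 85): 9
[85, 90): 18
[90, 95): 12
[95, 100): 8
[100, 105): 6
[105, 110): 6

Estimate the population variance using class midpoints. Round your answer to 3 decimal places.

59.293

Midpoints: 82.5, 87.5, 92.5, 97.5, 102.5, 107.5
n = 59, Σfm = 5467.5, mean = 92.6695
Σfm² = 510168.75
Σf(m − x̄)² = Σfm² − (Σfm)²/n = 510168.75 − 5467.5²/59 = 3498.3051
Population variance = 3498.3051 / 59 = 59.2933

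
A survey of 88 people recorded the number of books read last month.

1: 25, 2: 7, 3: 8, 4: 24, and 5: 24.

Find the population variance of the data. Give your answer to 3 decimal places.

Values: 1, 2, 3, 4, 5
n = 88, Σfx = 279, mean = 3.1705
Σfx² = 1109
Σf(x − x̄)² = Σfx² − (Σfx)²/n = 1109 − 279²/88 = 224.4432
Population variance = 224.4432 / 88 = 2.5505

2.550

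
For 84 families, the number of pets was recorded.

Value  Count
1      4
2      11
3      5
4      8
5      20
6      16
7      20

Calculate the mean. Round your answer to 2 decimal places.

4.87

Values: 1, 2, 3, 4, 5, 6, 7
Σfx = 4×1 + 11×2 + 5×3 + 8×4 + 20×5 + 16×6 + 20×7 = 409
n = Σf = 84
Mean = 409 / 84 = 4.8690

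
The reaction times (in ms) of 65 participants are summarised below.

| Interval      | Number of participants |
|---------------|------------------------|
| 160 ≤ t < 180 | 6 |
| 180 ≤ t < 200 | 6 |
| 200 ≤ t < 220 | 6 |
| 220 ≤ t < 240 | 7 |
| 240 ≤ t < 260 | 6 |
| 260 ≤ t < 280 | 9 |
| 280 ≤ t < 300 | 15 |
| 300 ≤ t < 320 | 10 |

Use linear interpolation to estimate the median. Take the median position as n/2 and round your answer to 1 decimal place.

Cumulative frequencies: 6, 12, 18, 25, 31, 40, 55, 65
n = 65; position = n/2 = 32.5.
This falls in the class 260 ≤ t < 280: L = 260, F = 31, f = 9, h = 20.
Median ≈ 260 + ((32.5 − 31) / 9) × 20 = 263.3333

263.3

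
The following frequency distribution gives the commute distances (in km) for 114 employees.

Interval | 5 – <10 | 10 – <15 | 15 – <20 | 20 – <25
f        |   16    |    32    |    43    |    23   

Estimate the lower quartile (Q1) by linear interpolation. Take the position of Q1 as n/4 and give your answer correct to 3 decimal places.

Cumulative frequencies: 16, 48, 91, 114
n = 114; position = n/4 = 28.5.
This falls in the class 10 – <15: L = 10, F = 16, f = 32, h = 5.
Lower quartile ≈ 10 + ((28.5 − 16) / 32) × 5 = 11.9531

11.953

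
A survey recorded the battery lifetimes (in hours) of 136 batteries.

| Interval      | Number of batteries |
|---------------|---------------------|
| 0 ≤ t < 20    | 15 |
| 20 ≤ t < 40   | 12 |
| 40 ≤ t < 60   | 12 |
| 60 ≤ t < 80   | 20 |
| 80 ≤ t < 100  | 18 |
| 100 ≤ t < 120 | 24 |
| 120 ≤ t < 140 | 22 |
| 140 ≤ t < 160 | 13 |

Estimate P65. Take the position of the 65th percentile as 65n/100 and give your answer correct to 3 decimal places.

109.500

Cumulative frequencies: 15, 27, 39, 59, 77, 101, 123, 136
n = 136; position = 65n/100 = 88.4.
This falls in the class 100 ≤ t < 120: L = 100, F = 77, f = 24, h = 20.
65th percentile ≈ 100 + ((88.4 − 77) / 24) × 20 = 109.5000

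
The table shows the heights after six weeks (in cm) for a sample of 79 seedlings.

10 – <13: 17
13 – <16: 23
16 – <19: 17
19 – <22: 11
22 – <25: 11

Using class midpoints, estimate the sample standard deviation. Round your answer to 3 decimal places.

Midpoints: 11.5, 14.5, 17.5, 20.5, 23.5
n = 79, Σfm = 1310.5, mean = 16.5886
Σfm² = 22987.75
Σf(m − x̄)² = Σfm² − (Σfm)²/n = 22987.75 − 1310.5²/79 = 1248.3797
Sample variance = 1248.3797 / 78 = 16.0049
Standard deviation = √16.0049 = 4.0006

4.001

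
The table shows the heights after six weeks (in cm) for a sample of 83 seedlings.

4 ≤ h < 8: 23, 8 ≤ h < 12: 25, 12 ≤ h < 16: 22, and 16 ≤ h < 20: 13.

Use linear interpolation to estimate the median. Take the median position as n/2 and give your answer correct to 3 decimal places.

10.960

Cumulative frequencies: 23, 48, 70, 83
n = 83; position = n/2 = 41.5.
This falls in the class 8 ≤ h < 12: L = 8, F = 23, f = 25, h = 4.
Median ≈ 8 + ((41.5 − 23) / 25) × 4 = 10.9600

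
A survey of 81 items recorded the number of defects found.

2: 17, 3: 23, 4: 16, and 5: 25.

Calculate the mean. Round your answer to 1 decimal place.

Values: 2, 3, 4, 5
Σfx = 17×2 + 23×3 + 16×4 + 25×5 = 292
n = Σf = 81
Mean = 292 / 81 = 3.6049

3.6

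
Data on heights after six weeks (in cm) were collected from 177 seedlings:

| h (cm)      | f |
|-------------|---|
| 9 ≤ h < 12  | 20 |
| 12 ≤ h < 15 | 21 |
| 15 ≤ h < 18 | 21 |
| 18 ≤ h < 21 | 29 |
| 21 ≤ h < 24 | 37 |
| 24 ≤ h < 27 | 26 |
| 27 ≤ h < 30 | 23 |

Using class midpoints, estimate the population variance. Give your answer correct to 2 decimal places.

31.83

Midpoints: 10.5, 13.5, 16.5, 19.5, 22.5, 25.5, 28.5
n = 177, Σfm = 3556.5, mean = 20.0932
Σfm² = 77096.25
Σf(m − x̄)² = Σfm² − (Σfm)²/n = 77096.25 − 3556.5²/177 = 5634.7119
Population variance = 5634.7119 / 177 = 31.8345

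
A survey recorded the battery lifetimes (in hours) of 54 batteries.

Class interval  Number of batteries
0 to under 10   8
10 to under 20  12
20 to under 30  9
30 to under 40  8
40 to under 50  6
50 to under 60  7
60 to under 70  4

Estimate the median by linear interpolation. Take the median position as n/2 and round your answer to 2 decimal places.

Cumulative frequencies: 8, 20, 29, 37, 43, 50, 54
n = 54; position = n/2 = 27.
This falls in the class 20 to under 30: L = 20, F = 20, f = 9, h = 10.
Median ≈ 20 + ((27 − 20) / 9) × 10 = 27.7778

27.78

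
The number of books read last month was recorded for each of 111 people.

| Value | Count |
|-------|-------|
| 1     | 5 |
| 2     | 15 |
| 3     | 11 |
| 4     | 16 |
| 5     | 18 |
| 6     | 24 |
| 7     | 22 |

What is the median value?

5

Cumulative frequencies: 5, 20, 31, 47, 65, 89, 111
n = 111, so the median is the value in position (n+1)/2 = 56.
Position 56 falls at value 5.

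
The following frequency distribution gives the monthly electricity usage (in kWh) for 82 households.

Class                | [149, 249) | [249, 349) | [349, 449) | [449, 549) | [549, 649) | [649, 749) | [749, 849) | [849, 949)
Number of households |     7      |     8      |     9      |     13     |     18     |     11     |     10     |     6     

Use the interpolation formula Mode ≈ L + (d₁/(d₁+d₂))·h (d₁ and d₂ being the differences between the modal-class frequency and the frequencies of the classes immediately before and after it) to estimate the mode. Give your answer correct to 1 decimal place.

590.7

Modal class: [549, 649) (highest frequency 18).
d₁ = 18 − 13 = 5, d₂ = 18 − 11 = 7
Mode ≈ 549 + (5/(5+7)) × 100 = 549 + 41.6667 = 590.6667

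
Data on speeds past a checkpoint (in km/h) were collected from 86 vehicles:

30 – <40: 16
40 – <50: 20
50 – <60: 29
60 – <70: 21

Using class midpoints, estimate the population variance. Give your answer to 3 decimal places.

Midpoints: 35, 45, 55, 65
n = 86, Σfm = 4420, mean = 51.3953
Σfm² = 236550
Σf(m − x̄)² = Σfm² − (Σfm)²/n = 236550 − 4420²/86 = 9382.5581
Population variance = 9382.5581 / 86 = 109.0995

109.100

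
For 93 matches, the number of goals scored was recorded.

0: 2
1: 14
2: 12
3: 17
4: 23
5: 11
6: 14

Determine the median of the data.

4

Cumulative frequencies: 2, 16, 28, 45, 68, 79, 93
n = 93, so the median is the value in position (n+1)/2 = 47.
Position 47 falls at value 4.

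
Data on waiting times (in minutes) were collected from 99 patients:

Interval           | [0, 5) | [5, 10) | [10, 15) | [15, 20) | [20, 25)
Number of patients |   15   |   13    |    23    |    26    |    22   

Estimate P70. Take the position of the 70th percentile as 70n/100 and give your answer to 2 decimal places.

Cumulative frequencies: 15, 28, 51, 77, 99
n = 99; position = 70n/100 = 69.3.
This falls in the class [15, 20): L = 15, F = 51, f = 26, h = 5.
70th percentile ≈ 15 + ((69.3 − 51) / 26) × 5 = 18.5192

18.52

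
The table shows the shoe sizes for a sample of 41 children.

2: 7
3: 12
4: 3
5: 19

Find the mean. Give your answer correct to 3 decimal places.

3.829

Values: 2, 3, 4, 5
Σfx = 7×2 + 12×3 + 3×4 + 19×5 = 157
n = Σf = 41
Mean = 157 / 41 = 3.8293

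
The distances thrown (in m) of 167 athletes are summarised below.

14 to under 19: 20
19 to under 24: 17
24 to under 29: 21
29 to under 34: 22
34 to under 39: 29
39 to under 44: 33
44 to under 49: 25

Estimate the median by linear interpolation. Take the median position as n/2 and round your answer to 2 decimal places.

Cumulative frequencies: 20, 37, 58, 80, 109, 142, 167
n = 167; position = n/2 = 83.5.
This falls in the class 34 to under 39: L = 34, F = 80, f = 29, h = 5.
Median ≈ 34 + ((83.5 − 80) / 29) × 5 = 34.6034

34.60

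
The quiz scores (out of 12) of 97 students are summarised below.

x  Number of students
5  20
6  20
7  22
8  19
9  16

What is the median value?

7

Cumulative frequencies: 20, 40, 62, 81, 97
n = 97, so the median is the value in position (n+1)/2 = 49.
Position 49 falls at value 7.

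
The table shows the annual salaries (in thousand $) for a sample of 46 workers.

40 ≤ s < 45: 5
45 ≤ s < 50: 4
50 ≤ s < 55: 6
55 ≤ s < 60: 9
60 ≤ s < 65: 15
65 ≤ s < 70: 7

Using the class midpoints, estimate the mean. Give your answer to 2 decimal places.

Midpoints: 42.5, 47.5, 52.5, 57.5, 62.5, 67.5
Σfm = 5×42.5 + 4×47.5 + 6×52.5 + 9×57.5 + 15×62.5 + 7×67.5 = 2645
n = Σf = 46
Mean = 2645 / 46 = 57.5000

57.50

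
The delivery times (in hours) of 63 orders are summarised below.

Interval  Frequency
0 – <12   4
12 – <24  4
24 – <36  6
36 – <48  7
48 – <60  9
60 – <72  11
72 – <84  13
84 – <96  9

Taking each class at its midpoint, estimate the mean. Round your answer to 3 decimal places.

Midpoints: 6, 18, 30, 42, 54, 66, 78, 90
Σfm = 4×6 + 4×18 + 6×30 + 7×42 + 9×54 + 11×66 + 13×78 + 9×90 = 3606
n = Σf = 63
Mean = 3606 / 63 = 57.2381

57.238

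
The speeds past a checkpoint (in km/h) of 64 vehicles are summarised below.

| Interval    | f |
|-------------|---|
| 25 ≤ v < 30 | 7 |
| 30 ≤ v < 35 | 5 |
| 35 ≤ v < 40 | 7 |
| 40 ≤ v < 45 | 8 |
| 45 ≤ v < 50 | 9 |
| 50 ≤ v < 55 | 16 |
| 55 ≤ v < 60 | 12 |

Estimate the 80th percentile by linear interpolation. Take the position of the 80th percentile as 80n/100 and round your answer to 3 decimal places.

54.750

Cumulative frequencies: 7, 12, 19, 27, 36, 52, 64
n = 64; position = 80n/100 = 51.2.
This falls in the class 50 ≤ v < 55: L = 50, F = 36, f = 16, h = 5.
80th percentile ≈ 50 + ((51.2 − 36) / 16) × 5 = 54.7500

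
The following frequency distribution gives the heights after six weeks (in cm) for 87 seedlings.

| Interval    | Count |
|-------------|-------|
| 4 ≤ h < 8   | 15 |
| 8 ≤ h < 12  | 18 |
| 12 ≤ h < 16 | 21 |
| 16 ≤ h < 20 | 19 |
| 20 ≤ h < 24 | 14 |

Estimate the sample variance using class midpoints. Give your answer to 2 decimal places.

Midpoints: 6, 10, 14, 18, 22
n = 87, Σfm = 1214, mean = 13.9540
Σfm² = 19388
Σf(m − x̄)² = Σfm² − (Σfm)²/n = 19388 − 1214²/87 = 2447.8161
Sample variance = 2447.8161 / 86 = 28.4630

28.46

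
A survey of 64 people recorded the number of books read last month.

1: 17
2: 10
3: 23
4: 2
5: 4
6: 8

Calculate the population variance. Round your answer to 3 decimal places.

2.601

Values: 1, 2, 3, 4, 5, 6
n = 64, Σfx = 182, mean = 2.8438
Σfx² = 684
Σf(x − x̄)² = Σfx² − (Σfx)²/n = 684 − 182²/64 = 166.4375
Population variance = 166.4375 / 64 = 2.6006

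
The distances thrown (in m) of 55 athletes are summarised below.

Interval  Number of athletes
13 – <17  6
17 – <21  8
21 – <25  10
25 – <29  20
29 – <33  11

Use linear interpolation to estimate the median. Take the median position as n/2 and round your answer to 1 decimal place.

25.7

Cumulative frequencies: 6, 14, 24, 44, 55
n = 55; position = n/2 = 27.5.
This falls in the class 25 – <29: L = 25, F = 24, f = 20, h = 4.
Median ≈ 25 + ((27.5 − 24) / 20) × 4 = 25.7000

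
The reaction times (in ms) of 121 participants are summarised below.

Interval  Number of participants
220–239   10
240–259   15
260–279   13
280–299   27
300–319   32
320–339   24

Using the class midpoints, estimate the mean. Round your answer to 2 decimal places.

Midpoints: 229.5, 249.5, 269.5, 289.5, 309.5, 329.5
Σfm = 10×229.5 + 15×249.5 + 13×269.5 + 27×289.5 + 32×309.5 + 24×329.5 = 35169.5
n = Σf = 121
Mean = 35169.5 / 121 = 290.6570

290.66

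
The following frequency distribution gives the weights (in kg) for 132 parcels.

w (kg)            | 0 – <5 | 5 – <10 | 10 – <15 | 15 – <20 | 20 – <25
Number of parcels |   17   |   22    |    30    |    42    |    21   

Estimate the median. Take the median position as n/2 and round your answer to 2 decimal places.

14.50

Cumulative frequencies: 17, 39, 69, 111, 132
n = 132; position = n/2 = 66.
This falls in the class 10 – <15: L = 10, F = 39, f = 30, h = 5.
Median ≈ 10 + ((66 − 39) / 30) × 5 = 14.5000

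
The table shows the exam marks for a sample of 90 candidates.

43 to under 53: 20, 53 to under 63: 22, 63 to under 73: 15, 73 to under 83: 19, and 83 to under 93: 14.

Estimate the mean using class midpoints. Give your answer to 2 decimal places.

Midpoints: 48, 58, 68, 78, 88
Σfm = 20×48 + 22×58 + 15×68 + 19×78 + 14×88 = 5970
n = Σf = 90
Mean = 5970 / 90 = 66.3333

66.33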